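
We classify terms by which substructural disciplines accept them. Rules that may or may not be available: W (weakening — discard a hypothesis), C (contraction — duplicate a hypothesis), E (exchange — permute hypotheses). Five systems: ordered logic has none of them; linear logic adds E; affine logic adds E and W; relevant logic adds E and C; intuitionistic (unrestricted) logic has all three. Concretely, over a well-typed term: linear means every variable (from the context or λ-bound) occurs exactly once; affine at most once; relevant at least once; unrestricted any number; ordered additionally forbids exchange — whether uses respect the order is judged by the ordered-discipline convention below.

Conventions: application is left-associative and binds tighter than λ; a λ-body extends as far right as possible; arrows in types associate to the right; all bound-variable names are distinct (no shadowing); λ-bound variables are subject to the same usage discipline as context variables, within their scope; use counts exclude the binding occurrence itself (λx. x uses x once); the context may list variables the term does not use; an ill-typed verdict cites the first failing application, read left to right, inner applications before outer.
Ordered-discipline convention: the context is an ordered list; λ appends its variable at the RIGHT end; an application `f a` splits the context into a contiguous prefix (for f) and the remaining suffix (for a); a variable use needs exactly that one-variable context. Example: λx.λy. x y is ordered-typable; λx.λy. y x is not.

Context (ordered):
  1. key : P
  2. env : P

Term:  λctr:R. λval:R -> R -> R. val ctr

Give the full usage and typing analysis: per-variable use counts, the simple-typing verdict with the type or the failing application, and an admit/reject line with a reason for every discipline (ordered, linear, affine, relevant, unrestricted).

usage: key: 0×, env: 0×, ctr (λ-bound): 1×, val (λ-bound): 1×
use order (left to right): val, ctr
typing: ✓ — R -> (R -> R -> R) -> R -> R
ordered ✗ (key, env never used (weakening))
linear ✗ (key, env never used (weakening))
affine ✓ (no duplicate uses among key, env, ctr, val)
relevant ✗ (key, env never used (weakening))
unrestricted ✓ (well-typed at R -> (R -> R -> R) -> R -> R; no restrictions here)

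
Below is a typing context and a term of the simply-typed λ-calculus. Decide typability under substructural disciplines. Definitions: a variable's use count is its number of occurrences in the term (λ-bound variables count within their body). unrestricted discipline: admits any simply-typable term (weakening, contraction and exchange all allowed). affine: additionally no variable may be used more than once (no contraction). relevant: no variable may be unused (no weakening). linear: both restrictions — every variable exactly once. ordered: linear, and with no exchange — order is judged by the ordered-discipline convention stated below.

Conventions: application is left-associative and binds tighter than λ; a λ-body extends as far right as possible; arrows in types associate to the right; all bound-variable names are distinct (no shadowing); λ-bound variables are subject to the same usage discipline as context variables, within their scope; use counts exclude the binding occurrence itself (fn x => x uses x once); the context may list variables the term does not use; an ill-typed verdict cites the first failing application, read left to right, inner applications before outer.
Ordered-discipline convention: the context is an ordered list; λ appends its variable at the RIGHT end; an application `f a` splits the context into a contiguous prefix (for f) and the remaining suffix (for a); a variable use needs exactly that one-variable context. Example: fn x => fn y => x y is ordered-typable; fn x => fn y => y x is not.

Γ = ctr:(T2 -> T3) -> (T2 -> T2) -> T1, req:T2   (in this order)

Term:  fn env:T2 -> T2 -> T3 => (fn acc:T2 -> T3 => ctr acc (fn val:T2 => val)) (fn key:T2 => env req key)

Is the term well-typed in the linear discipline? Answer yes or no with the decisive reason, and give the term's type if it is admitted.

yes — ctr, req, env, acc, val, key: one use apiece; term : (T2 -> T2 -> T3) -> T1
use counts: ctr: 1, req: 1, env (bound): 1, acc (bound): 1, val (bound): 1, key (bound): 1
order of uses: ctr, acc, val, env, req, key
typing: well-typed at (T2 -> T2 -> T3) -> T1
across the five disciplines: ordered ✗; linear ✓; affine ✓; relevant ✓; unrestricted ✓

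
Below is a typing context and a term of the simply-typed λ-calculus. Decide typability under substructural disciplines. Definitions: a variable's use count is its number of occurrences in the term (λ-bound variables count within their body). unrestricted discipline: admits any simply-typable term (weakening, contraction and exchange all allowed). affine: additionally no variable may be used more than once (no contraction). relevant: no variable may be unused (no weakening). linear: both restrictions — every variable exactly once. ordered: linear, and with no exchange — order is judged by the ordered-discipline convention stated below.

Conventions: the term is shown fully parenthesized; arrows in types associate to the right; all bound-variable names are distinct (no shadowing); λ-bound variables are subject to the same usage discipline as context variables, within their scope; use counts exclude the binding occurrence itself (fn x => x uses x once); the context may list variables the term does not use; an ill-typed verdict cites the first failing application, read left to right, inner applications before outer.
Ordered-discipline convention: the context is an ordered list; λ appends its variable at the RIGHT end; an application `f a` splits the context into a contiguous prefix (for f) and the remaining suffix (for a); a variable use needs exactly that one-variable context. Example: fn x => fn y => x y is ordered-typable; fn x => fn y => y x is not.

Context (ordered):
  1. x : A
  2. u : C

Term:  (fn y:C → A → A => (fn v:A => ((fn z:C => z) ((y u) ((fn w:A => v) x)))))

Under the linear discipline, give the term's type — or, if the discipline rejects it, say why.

not well-typed under linear — not simply typable
variable uses: x: 1; u: 1; y [bound]: 1; v [bound]: 1; z [bound]: 1; w [bound]: 0
uses in reading order: z, y, u, v, x
typing: ill-typed: an application expects C but receives A
all disciplines: ordered ✗; linear ✗; affine ✗; relevant ✗; unrestricted ✗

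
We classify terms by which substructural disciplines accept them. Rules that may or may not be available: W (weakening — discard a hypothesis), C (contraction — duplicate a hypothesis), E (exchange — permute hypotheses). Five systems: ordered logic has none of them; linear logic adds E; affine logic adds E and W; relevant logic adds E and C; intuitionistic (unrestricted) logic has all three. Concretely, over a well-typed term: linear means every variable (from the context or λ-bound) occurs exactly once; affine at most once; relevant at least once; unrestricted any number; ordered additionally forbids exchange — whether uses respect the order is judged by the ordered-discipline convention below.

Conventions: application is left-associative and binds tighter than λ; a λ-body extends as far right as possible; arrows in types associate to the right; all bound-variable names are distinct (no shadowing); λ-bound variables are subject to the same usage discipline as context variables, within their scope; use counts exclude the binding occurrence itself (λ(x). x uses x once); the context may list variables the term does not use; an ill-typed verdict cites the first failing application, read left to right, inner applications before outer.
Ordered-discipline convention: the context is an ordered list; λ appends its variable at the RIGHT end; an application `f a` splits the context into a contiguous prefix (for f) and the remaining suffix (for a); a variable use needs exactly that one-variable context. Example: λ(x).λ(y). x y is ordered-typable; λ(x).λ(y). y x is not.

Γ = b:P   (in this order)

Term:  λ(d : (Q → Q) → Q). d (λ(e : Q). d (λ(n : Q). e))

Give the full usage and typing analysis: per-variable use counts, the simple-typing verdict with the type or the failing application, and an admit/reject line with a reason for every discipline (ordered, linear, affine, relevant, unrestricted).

use counts: b ×0, d [bound] ×2, e [bound] ×1, n [bound] ×0
left-to-right use order: d, d, e
typing: the term checks, with type ((Q → Q) → Q) → Q
ordered: ✗, repeated use of d ×2; b, n never used (weakening)
linear: ✗, repeated use of d ×2; b, n never used (weakening)
affine: ✗, repeated use of d ×2
relevant: ✗, b, n never used (weakening)
unrestricted: ✓, well-typed at ((Q → Q) → Q) → Q; no restrictions here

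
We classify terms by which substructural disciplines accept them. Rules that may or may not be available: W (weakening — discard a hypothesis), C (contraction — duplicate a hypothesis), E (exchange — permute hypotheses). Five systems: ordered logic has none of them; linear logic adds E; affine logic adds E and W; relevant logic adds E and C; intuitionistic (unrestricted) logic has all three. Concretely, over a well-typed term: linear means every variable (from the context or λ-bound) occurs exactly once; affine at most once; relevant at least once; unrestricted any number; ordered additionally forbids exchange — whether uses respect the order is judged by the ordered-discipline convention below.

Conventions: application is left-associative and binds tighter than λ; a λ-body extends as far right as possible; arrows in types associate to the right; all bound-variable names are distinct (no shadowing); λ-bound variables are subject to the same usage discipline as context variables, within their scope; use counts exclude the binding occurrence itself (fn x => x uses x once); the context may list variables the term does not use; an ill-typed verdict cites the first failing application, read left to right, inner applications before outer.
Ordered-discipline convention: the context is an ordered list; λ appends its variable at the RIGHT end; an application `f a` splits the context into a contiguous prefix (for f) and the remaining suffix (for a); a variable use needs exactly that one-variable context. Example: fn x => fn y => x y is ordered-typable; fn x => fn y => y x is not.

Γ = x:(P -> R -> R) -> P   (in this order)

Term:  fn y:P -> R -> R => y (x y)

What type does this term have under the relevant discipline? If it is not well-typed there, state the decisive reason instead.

term : (P -> R -> R) -> R -> R
variable uses: x ×1, y (bound) ×2
uses in reading order: y, x, y
typing: the term checks, with type (P -> R -> R) -> R -> R
summary: ordered ✗ · linear ✗ · affine ✗ · relevant ✓ · unrestricted ✓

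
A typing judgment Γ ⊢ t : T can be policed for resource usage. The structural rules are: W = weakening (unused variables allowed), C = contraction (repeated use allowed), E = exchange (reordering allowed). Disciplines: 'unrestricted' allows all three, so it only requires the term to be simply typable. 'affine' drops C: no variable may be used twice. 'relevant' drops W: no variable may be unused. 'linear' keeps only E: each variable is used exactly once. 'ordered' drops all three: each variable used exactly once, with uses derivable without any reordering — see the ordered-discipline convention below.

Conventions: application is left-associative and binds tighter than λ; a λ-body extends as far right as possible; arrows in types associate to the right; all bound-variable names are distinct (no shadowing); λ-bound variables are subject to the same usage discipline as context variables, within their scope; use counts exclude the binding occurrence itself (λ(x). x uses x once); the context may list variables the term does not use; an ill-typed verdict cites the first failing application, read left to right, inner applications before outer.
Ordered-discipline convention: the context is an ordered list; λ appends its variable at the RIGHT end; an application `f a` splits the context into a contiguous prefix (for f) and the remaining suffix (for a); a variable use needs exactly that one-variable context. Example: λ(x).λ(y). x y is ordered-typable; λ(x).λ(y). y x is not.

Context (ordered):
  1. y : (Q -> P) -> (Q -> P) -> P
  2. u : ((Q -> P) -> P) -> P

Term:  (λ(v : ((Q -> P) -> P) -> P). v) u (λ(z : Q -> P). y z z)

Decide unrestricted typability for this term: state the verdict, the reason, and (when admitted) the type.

yes — simply typable at P; W, C, E all held; term : P
use counts: y=1; u=1; v (λ-bound)=1; z (λ-bound)=2
order of uses: v, u, y, z, z
typing: well-typed at P
all disciplines: ordered ✗; linear ✗; affine ✗; relevant ✓; unrestricted ✓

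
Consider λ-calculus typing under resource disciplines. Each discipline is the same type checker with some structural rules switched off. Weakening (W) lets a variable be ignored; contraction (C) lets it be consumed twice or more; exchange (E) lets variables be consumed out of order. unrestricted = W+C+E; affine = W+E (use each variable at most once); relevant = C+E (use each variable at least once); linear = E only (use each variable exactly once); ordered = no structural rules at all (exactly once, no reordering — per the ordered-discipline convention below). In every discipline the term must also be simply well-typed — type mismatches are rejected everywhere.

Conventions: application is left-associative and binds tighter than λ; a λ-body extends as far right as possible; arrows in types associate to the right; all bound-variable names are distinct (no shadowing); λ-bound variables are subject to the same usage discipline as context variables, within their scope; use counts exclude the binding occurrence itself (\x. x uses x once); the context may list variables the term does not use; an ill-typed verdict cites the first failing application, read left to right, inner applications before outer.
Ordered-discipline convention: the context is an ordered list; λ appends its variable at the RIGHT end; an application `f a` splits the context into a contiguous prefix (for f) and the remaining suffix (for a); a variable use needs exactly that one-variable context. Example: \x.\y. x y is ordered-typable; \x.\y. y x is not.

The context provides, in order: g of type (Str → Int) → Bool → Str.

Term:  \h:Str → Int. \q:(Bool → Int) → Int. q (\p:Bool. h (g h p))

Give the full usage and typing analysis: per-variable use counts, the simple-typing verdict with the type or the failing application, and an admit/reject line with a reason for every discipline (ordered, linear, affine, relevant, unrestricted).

usage: g: 1, h (bound): 2, q (bound): 1, p (bound): 1
use order (left to right): q, h, g, h, p
typing: well-typed at (Str → Int) → ((Bool → Int) → Int) → Int
ordered ✗ (h ×2 used more than once (contraction))
linear ✗ (h ×2 used more than once (contraction))
affine ✗ (h ×2 used more than once (contraction))
relevant ✓ (none of g, h, q, p goes unused)
unrestricted ✓ (type-checks ((Str → Int) → ((Bool → Int) → Int) → Int) and nothing is barred)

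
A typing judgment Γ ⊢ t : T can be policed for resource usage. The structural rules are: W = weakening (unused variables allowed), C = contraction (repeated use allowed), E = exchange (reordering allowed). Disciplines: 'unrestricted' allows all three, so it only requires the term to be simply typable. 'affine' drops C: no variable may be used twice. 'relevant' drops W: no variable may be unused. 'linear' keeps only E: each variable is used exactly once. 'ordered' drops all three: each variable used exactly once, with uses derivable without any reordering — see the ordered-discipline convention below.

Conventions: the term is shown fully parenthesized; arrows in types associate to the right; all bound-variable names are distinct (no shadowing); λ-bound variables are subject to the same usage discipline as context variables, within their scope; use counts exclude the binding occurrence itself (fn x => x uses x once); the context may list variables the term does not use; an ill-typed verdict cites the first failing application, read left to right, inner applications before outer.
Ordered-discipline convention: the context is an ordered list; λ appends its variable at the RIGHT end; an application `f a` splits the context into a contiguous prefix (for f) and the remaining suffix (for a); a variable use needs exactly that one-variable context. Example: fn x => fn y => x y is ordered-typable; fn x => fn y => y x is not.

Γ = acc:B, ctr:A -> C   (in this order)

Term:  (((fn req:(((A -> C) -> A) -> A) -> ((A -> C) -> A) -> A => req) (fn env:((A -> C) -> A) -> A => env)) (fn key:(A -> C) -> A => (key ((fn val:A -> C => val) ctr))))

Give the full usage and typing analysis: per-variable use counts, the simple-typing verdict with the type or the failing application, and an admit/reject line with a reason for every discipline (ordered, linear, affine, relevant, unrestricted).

use counts: acc ×0; ctr ×1; req (bound) ×1; env (bound) ×1; key (bound) ×1; val (bound) ×1
use order (left to right): req, env, key, val, ctr
typing: well-typed at ((A -> C) -> A) -> A
ordered ✗ (unused: acc — weakening required)
linear ✗ (unused: acc — weakening required)
affine ✓ (no duplicate uses among acc, ctr, req, env, key, val)
relevant ✗ (unused: acc — weakening required)
unrestricted ✓ (typability at ((A -> C) -> A) -> A is all that's needed)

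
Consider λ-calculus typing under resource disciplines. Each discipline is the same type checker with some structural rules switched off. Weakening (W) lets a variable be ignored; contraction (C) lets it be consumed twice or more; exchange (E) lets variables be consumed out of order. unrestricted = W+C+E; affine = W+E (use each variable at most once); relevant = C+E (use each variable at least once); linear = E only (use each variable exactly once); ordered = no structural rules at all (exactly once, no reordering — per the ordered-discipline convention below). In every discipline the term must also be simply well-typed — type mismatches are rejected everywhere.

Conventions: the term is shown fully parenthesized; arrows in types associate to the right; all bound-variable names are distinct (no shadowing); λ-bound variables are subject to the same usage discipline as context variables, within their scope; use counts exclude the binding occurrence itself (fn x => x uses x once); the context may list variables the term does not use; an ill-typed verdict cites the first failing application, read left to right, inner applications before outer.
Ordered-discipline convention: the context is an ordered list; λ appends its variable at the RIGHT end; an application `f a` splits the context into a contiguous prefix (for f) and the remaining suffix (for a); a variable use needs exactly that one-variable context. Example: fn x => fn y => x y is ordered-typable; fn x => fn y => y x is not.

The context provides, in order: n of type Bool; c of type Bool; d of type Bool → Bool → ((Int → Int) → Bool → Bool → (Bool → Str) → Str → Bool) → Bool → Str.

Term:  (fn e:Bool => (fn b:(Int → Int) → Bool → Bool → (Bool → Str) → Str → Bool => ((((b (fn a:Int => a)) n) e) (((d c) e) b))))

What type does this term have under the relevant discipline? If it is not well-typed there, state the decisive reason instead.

term : Bool → ((Int → Int) → Bool → Bool → (Bool → Str) → Str → Bool) → Str → Bool
use counts: n ×1, c ×1, d ×1, e (bound) ×2, b (bound) ×2, a (bound) ×1
use order (left to right): b, a, n, e, d, c, e, b
typing: the term checks, with type Bool → ((Int → Int) → Bool → Bool → (Bool → Str) → Str → Bool) → Str → Bool
per-discipline verdicts: ordered ✗, linear ✗, affine ✗, relevant ✓, unrestricted ✓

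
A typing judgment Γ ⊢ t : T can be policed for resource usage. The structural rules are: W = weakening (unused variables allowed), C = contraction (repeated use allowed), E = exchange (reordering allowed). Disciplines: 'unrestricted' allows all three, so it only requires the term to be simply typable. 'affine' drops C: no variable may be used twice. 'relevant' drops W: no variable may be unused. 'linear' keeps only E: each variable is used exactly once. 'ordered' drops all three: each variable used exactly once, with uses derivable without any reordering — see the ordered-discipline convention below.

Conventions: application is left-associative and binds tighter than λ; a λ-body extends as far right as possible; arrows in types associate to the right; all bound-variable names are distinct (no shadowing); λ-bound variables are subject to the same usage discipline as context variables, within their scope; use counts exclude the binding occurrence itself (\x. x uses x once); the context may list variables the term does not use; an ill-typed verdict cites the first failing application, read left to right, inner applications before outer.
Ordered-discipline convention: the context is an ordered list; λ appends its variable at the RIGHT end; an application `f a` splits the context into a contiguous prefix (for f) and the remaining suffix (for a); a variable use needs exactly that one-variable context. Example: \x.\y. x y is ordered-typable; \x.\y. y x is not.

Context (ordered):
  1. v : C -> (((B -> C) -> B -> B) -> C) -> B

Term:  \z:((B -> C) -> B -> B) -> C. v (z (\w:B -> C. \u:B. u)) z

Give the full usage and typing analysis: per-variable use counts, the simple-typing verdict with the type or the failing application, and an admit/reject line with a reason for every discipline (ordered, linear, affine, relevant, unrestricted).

use counts: v=1, z (bound)=2, w (bound)=0, u (bound)=1
uses in reading order: v, z, u, z
typing: the term checks, with type (((B -> C) -> B -> B) -> C) -> B
ordered: ✗ — needs contraction — z ×2; unused: w — weakening required
linear: ✗ — needs contraction — z ×2; unused: w — weakening required
affine: ✗ — needs contraction — z ×2
relevant: ✗ — unused: w — weakening required
unrestricted: ✓ — type-checks ((((B -> C) -> B -> B) -> C) -> B) and nothing is barred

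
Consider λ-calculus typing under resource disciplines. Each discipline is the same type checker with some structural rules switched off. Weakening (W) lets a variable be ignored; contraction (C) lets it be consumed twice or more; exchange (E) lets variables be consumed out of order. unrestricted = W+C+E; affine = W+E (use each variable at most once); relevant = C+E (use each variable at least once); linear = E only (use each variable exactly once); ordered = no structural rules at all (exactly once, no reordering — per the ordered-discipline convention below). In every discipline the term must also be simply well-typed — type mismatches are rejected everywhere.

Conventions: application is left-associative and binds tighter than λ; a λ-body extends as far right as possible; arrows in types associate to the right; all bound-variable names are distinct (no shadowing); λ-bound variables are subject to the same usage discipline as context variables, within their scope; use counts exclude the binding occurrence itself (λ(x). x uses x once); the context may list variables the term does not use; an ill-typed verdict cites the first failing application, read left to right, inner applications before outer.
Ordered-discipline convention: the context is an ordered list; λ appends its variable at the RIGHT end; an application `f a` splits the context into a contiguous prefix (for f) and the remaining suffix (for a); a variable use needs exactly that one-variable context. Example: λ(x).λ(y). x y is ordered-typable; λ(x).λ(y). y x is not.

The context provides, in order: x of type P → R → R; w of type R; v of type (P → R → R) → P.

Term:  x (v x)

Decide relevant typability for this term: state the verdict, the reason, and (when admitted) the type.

no — unused: w — weakening required
usage: x: 2, w: 0, v: 1
use order (left to right): x, v, x
typing: well-typed at R → R
per-discipline verdicts: ordered ✗, linear ✗, affine ✗, relevant ✗, unrestricted ✓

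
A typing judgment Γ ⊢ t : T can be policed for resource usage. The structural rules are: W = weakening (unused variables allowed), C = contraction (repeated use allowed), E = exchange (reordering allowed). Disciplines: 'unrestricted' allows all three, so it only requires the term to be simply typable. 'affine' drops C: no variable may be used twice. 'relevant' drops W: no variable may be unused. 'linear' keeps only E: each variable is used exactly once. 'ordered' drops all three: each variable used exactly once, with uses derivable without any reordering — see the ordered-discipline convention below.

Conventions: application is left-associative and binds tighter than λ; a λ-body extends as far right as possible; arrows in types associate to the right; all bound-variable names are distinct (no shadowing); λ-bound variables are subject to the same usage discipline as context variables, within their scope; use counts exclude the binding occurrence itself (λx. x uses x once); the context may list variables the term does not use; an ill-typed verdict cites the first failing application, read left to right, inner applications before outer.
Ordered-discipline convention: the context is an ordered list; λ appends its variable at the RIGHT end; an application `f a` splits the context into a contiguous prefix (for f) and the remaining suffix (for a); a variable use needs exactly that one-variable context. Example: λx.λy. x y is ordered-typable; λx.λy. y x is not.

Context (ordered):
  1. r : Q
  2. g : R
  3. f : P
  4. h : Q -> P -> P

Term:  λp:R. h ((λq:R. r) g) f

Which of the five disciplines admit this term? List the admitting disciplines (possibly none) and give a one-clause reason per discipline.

admitting disciplines: affine, unrestricted
use counts: r=1, g=1, f=1, h=1, p (bound)=0, q (bound)=0
order of uses: h, r, g, f
typing: the term checks, with type R -> P
ordered ✗ (p, q never used (weakening))
linear ✗ (p, q never used (weakening))
affine ✓ (no duplicate uses among r, g, f, h, p, q)
relevant ✗ (p, q never used (weakening))
unrestricted ✓ (simply typable at R -> P; W, C, E all held)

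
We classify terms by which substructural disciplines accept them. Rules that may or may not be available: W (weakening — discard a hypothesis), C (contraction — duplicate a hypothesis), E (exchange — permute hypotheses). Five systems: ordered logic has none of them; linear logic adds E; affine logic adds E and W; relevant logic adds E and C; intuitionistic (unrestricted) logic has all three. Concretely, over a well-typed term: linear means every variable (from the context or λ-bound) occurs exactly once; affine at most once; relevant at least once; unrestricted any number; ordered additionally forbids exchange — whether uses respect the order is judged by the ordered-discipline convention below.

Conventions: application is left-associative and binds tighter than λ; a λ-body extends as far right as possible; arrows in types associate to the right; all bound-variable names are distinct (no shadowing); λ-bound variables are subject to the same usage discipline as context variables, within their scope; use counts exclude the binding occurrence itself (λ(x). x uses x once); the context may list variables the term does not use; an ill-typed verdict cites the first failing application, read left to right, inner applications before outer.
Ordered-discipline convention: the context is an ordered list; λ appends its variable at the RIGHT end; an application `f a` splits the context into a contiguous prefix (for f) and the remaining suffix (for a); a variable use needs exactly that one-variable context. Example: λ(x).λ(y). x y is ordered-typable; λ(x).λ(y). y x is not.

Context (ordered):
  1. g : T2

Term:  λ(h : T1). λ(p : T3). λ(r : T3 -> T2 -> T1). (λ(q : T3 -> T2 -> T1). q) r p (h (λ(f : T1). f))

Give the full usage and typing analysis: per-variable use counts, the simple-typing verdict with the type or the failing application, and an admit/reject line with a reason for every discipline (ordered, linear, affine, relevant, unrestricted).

use counts: g: 0×, h (bound): 1×, p (bound): 1×, r (bound): 1×, q (bound): 1×, f (bound): 1×
uses in reading order: q, r, p, h, f
typing: ill-typed: applying a non-function (T1)
ordered: ✗, fails simple typing
linear: ✗, a type mismatch blocks all five
affine: ✗, the type mismatch rejects it
relevant: ✗, not simply typable
unrestricted: ✗, fails simple typing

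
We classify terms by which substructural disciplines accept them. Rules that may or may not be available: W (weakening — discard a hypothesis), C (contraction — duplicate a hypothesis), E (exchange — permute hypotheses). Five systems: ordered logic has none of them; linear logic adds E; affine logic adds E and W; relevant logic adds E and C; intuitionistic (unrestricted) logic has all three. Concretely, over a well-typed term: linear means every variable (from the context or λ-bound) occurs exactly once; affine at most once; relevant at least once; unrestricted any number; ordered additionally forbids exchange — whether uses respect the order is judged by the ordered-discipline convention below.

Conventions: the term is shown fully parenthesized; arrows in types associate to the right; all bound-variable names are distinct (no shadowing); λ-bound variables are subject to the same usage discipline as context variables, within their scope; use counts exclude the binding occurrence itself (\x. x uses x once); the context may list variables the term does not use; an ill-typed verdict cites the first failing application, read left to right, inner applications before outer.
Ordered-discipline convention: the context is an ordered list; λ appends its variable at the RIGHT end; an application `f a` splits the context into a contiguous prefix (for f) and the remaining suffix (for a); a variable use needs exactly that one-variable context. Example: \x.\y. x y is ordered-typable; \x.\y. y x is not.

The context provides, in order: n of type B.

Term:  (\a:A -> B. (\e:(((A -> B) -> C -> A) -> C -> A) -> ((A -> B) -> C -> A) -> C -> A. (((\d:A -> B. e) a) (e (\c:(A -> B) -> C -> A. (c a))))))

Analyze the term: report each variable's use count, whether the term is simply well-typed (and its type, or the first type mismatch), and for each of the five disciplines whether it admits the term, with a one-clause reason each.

usage: n: 0×; a (bound): 2×; e (bound): 2×; d (bound): 0×; c (bound): 1×
order of uses: e, a, e, c, a
typing: well-typed — term : (A -> B) -> ((((A -> B) -> C -> A) -> C -> A) -> ((A -> B) -> C -> A) -> C -> A) -> ((A -> B) -> C -> A) -> C -> A
ordered ✗ (uses contraction: a ×2, e ×2; unused: n, d — weakening required)
linear ✗ (uses contraction: a ×2, e ×2; unused: n, d — weakening required)
affine ✗ (uses contraction: a ×2, e ×2)
relevant ✗ (unused: n, d — weakening required)
unrestricted ✓ (simply typable at (A -> B) -> ((((A -> B) -> C -> A) -> C -> A) -> ((A -> B) -> C -> A) -> C -> A) -> ((A -> B) -> C -> A) -> C -> A; W, C, E all held)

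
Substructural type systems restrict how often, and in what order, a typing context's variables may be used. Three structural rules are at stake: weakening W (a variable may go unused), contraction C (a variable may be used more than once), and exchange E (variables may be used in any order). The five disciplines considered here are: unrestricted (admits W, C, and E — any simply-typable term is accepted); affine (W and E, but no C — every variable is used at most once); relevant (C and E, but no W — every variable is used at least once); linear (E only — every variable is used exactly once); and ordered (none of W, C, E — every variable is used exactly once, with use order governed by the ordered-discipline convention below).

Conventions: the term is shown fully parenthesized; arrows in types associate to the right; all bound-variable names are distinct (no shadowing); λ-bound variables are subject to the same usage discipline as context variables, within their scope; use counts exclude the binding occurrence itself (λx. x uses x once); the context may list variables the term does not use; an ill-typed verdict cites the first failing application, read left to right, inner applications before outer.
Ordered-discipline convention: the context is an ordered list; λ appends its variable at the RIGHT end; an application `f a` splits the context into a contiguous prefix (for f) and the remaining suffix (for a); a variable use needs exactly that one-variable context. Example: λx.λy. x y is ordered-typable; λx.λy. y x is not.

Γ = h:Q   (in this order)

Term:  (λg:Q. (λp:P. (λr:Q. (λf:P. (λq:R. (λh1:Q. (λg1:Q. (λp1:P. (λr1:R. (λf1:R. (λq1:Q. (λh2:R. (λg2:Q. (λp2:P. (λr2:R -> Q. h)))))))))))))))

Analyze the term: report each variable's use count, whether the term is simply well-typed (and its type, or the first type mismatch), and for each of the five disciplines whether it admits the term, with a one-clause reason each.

usage: h=1, g (λ-bound)=0, p (λ-bound)=0, r (λ-bound)=0, f (λ-bound)=0, q (λ-bound)=0, h1 (λ-bound)=0, g1 (λ-bound)=0, p1 (λ-bound)=0, r1 (λ-bound)=0, f1 (λ-bound)=0, q1 (λ-bound)=0, h2 (λ-bound)=0, g2 (λ-bound)=0, p2 (λ-bound)=0, r2 (λ-bound)=0
left-to-right use order: h
typing: well-typed — term : Q -> P -> Q -> P -> R -> Q -> Q -> P -> R -> R -> Q -> R -> Q -> P -> (R -> Q) -> Q
ordered: ✗ — g, p, r, f, q, h1, g1, p1, r1, f1, q1, h2, g2, p2, r2 never used (weakening)
linear: ✗ — g, p, r, f, q, h1, g1, p1, r1, f1, q1, h2, g2, p2, r2 never used (weakening)
affine: ✓ — no duplicate uses among h, g, p, r, f, q, h1, g1, p1, r1, f1, q1, h2, g2, p2, r2
relevant: ✗ — g, p, r, f, q, h1, g1, p1, r1, f1, q1, h2, g2, p2, r2 never used (weakening)
unrestricted: ✓ — well-typed at Q -> P -> Q -> P -> R -> Q -> Q -> P -> R -> R -> Q -> R -> Q -> P -> (R -> Q) -> Q; no restrictions here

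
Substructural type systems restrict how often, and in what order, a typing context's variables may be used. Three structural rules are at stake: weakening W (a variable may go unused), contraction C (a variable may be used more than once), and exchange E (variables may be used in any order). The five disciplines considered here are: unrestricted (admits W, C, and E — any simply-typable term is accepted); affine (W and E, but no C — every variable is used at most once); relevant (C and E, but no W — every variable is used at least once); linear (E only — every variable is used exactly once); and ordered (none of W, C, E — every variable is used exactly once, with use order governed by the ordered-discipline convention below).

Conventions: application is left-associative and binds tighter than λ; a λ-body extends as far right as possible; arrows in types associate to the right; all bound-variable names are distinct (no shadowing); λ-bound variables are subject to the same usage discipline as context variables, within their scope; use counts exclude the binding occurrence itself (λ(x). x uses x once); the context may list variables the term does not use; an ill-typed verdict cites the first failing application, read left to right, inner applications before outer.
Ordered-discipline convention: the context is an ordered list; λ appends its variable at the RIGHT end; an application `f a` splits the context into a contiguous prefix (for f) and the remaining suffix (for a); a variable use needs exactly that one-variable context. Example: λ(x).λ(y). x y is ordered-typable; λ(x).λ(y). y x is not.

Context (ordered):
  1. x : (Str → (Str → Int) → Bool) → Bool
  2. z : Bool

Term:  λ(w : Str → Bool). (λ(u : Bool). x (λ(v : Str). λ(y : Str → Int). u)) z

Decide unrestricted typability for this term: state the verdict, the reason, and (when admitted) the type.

yes — typability at (Str → Bool) → Bool is all that's needed; term : (Str → Bool) → Bool
usage: x ×1; z ×1; w (bound) ×0; u (bound) ×1; v (bound) ×0; y (bound) ×0
order of uses: x, u, z
typing: well-typed — term : (Str → Bool) → Bool
all disciplines: ordered ✗ · linear ✗ · affine ✓ · relevant ✗ · unrestricted ✓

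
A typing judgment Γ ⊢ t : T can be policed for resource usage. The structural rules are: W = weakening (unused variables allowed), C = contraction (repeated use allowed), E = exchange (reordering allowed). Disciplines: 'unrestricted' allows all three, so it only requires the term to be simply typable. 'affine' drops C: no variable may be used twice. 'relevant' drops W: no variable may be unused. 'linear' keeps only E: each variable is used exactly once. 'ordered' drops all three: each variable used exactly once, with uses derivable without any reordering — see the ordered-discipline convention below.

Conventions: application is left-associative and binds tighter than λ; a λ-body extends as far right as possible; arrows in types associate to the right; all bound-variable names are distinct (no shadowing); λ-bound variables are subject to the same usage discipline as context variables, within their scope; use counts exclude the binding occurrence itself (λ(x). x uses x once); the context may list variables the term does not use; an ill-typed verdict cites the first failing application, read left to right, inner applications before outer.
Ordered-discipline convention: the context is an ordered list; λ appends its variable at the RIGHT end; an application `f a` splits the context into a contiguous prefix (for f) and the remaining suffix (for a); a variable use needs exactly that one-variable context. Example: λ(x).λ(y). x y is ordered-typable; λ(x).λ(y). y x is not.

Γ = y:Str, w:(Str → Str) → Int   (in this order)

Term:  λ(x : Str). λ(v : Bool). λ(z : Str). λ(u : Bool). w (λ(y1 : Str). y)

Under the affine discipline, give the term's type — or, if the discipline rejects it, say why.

term : Str → Bool → Str → Bool → Int
variable uses: y: 1, w: 1, x (λ-bound): 0, v (λ-bound): 0, z (λ-bound): 0, u (λ-bound): 0, y1 (λ-bound): 0
uses in reading order: w, y
typing: ✓ — Str → Bool → Str → Bool → Int
per-discipline verdicts: ordered ✗; linear ✗; affine ✓; relevant ✗; unrestricted ✓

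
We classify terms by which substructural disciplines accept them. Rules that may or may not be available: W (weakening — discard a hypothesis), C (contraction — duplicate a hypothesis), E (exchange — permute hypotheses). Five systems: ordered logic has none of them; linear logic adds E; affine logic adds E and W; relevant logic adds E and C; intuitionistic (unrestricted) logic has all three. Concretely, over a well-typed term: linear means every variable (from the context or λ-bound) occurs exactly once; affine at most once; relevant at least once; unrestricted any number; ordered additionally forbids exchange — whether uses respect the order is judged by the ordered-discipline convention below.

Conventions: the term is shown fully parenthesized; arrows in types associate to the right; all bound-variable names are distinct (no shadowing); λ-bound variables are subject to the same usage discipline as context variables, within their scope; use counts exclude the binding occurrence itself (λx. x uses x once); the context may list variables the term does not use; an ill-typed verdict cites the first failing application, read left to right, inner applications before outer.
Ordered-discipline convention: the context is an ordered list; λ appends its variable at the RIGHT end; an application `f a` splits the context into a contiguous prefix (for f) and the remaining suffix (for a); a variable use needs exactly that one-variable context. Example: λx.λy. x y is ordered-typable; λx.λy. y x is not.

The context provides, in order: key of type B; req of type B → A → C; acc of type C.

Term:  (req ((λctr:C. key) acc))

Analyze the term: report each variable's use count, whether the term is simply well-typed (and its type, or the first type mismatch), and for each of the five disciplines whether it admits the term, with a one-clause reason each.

use counts: key ×1, req ×1, acc ×1, ctr [bound] ×0
use order (left to right): req, key, acc
typing: the term checks, with type A → C
ordered ✗ (ctr never used (weakening))
linear ✗ (ctr never used (weakening))
affine ✓ (at most one use each (key, req, acc, ctr))
relevant ✗ (ctr never used (weakening))
unrestricted ✓ (type-checks (A → C) and nothing is barred)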